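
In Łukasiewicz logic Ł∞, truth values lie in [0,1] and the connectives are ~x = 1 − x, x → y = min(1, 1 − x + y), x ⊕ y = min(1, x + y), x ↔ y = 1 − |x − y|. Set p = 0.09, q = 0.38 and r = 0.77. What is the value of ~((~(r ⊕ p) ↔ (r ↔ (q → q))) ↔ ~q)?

0.25

r ⊕ p = min(1, 0.77 + 0.09) = min(1, 0.86) = 0.86
~(r ⊕ p) = 1 − 0.86 = 0.14
q → q = min(1, 1 − 0.38 + 0.38) = min(1, 1.00) = 1.00
r ↔ (q → q) = 1 − |0.77 − 1.00| = 1 − 0.23 = 0.77
~(r ⊕ p) ↔ (r ↔ (q → q)) = 1 − |0.14 − 0.77| = 1 − 0.63 = 0.37
~q = 1 − 0.38 = 0.62
(~(r ⊕ p) ↔ (r ↔ (q → q))) ↔ ~q = 1 − |0.37 − 0.62| = 1 − 0.25 = 0.75
~((~(r ⊕ p) ↔ (r ↔ (q → q))) ↔ ~q) = 1 − 0.75 = 0.25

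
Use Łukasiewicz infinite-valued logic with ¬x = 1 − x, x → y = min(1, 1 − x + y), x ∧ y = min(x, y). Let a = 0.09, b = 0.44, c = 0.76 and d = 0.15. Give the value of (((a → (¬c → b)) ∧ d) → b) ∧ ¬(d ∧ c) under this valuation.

0.85

¬c = 1 − 0.76 = 0.24
¬c → b = min(1, 1 − 0.24 + 0.44) = min(1, 1.20) = 1.00
a → (¬c → b) = min(1, 1 − 0.09 + 1.00) = min(1, 1.91) = 1.00
(a → (¬c → b)) ∧ d = min(1.00, 0.15) = 0.15
((a → (¬c → b)) ∧ d) → b = min(1, 1 − 0.15 + 0.44) = min(1, 1.29) = 1.00
d ∧ c = min(0.15, 0.76) = 0.15
¬(d ∧ c) = 1 − 0.15 = 0.85
(((a → (¬c → b)) ∧ d) → b) ∧ ¬(d ∧ c) = min(1.00, 0.85) = 0.85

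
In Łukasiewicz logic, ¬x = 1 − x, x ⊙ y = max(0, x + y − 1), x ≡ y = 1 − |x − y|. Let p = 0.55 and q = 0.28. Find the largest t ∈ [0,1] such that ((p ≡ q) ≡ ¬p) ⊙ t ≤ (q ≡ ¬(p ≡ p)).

p ≡ q = 1 − |0.55 − 0.28| = 1 − 0.27 = 0.73
¬p = 1 − 0.55 = 0.45
(p ≡ q) ≡ ¬p = 1 − |0.73 − 0.45| = 1 − 0.28 = 0.72
So the left factor is (p ≡ q) ≡ ¬p = 0.72.
p ≡ p = 1 − |0.55 − 0.55| = 1 − 0.00 = 1.00
¬(p ≡ p) = 1 − 1.00 = 0.00
q ≡ ¬(p ≡ p) = 1 − |0.28 − 0.00| = 1 − 0.28 = 0.72
So the right-hand bound is q ≡ ¬(p ≡ p) = 0.72.
The residuum of the Łukasiewicz t-norm gives the supremum: min(1, 1 − 0.72 + 0.72).
1 − 0.72 + 0.72 = 1.00, so t = min(1, 1.00) = 1.00.
Check: 0.72 ⊙ 1.00 = max(0, 0.72) = 0.72 ≤ 0.72.

1.00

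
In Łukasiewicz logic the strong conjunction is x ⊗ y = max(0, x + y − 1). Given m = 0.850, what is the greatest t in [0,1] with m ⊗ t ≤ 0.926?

The residuum of the Łukasiewicz t-norm gives the supremum: min(1, 1 − 0.850 + 0.926).
1 − 0.850 + 0.926 = 1.076, so t = min(1, 1.076) = 1.000.
Check: 0.850 ⊗ 1.000 = max(0, 0.850) = 0.850 ≤ 0.926.

1.000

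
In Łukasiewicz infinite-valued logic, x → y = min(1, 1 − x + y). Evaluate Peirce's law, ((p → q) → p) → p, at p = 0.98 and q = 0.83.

0.98

p → q = min(1, 1 − 0.98 + 0.83) = min(1, 0.85) = 0.85
(p → q) → p = min(1, 1 − 0.85 + 0.98) = min(1, 1.13) = 1.00
((p → q) → p) → p = min(1, 1 − 1.00 + 0.98) = min(1, 0.98) = 0.98
(The value 0.98 < 1 shows this instance is not satisfied; not a Ł∞-tautology in general.)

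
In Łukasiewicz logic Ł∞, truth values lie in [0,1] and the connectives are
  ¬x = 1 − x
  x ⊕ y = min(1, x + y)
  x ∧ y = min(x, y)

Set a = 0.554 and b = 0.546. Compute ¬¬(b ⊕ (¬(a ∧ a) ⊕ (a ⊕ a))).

1.000

a ∧ a = min(0.554, 0.554) = 0.554
¬(a ∧ a) = 1 − 0.554 = 0.446
a ⊕ a = min(1, 0.554 + 0.554) = min(1, 1.108) = 1.000
¬(a ∧ a) ⊕ (a ⊕ a) = min(1, 0.446 + 1.000) = min(1, 1.446) = 1.000
b ⊕ (¬(a ∧ a) ⊕ (a ⊕ a)) = min(1, 0.546 + 1.000) = min(1, 1.546) = 1.000
¬(b ⊕ (¬(a ∧ a) ⊕ (a ⊕ a))) = 1 − 1.000 = 0.000
¬¬(b ⊕ (¬(a ∧ a) ⊕ (a ⊕ a))) = 1 − 0.000 = 1.000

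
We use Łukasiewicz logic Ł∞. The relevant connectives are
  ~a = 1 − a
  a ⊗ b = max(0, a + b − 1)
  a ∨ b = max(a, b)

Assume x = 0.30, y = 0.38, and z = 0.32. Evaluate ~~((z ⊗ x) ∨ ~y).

0.62

z ⊗ x = max(0, 0.32 + 0.30 − 1) = max(0, -0.38) = 0.00
~y = 1 − 0.38 = 0.62
(z ⊗ x) ∨ ~y = max(0.00, 0.62) = 0.62
~((z ⊗ x) ∨ ~y) = 1 − 0.62 = 0.38
~~((z ⊗ x) ∨ ~y) = 1 − 0.38 = 0.62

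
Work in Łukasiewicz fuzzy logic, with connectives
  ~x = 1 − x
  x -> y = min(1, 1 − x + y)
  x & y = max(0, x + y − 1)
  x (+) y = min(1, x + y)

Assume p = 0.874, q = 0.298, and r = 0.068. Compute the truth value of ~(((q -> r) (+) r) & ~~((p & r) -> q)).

0.162

q -> r = min(1, 1 − 0.298 + 0.068) = min(1, 0.770) = 0.770
(q -> r) (+) r = min(1, 0.770 + 0.068) = min(1, 0.838) = 0.838
p & r = max(0, 0.874 + 0.068 − 1) = max(0, -0.058) = 0.000
(p & r) -> q = min(1, 1 − 0.000 + 0.298) = min(1, 1.298) = 1.000
~((p & r) -> q) = 1 − 1.000 = 0.000
~~((p & r) -> q) = 1 − 0.000 = 1.000
((q -> r) (+) r) & ~~((p & r) -> q) = max(0, 0.838 + 1.000 − 1) = max(0, 0.838) = 0.838
~(((q -> r) (+) r) & ~~((p & r) -> q)) = 1 − 0.838 = 0.162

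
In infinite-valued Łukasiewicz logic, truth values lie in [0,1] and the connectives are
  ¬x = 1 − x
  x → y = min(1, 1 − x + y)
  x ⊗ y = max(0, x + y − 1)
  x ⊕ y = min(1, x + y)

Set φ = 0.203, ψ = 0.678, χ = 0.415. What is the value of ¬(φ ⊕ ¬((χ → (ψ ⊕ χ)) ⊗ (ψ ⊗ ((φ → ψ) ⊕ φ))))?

ψ ⊕ χ = min(1, 0.678 + 0.415) = min(1, 1.093) = 1.000
χ → (ψ ⊕ χ) = min(1, 1 − 0.415 + 1.000) = min(1, 1.585) = 1.000
φ → ψ = min(1, 1 − 0.203 + 0.678) = min(1, 1.475) = 1.000
(φ → ψ) ⊕ φ = min(1, 1.000 + 0.203) = min(1, 1.203) = 1.000
ψ ⊗ ((φ → ψ) ⊕ φ) = max(0, 0.678 + 1.000 − 1) = max(0, 0.678) = 0.678
(χ → (ψ ⊕ χ)) ⊗ (ψ ⊗ ((φ → ψ) ⊕ φ)) = max(0, 1.000 + 0.678 − 1) = max(0, 0.678) = 0.678
¬((χ → (ψ ⊕ χ)) ⊗ (ψ ⊗ ((φ → ψ) ⊕ φ))) = 1 − 0.678 = 0.322
φ ⊕ ¬((χ → (ψ ⊕ χ)) ⊗ (ψ ⊗ ((φ → ψ) ⊕ φ))) = min(1, 0.203 + 0.322) = min(1, 0.525) = 0.525
¬(φ ⊕ ¬((χ → (ψ ⊕ χ)) ⊗ (ψ ⊗ ((φ → ψ) ⊕ φ)))) = 1 − 0.525 = 0.475

0.475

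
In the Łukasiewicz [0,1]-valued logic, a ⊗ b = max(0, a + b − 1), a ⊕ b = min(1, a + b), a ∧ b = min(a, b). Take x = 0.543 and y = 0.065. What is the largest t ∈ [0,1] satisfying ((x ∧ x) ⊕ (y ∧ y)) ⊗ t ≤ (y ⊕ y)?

x ∧ x = min(0.543, 0.543) = 0.543
y ∧ y = min(0.065, 0.065) = 0.065
(x ∧ x) ⊕ (y ∧ y) = min(1, 0.543 + 0.065) = min(1, 0.608) = 0.608
So the left factor is (x ∧ x) ⊕ (y ∧ y) = 0.608.
y ⊕ y = min(1, 0.065 + 0.065) = min(1, 0.130) = 0.130
So the right-hand bound is y ⊕ y = 0.130.
The residuum of the Łukasiewicz t-norm gives the supremum: min(1, 1 − 0.608 + 0.130).
1 − 0.608 + 0.130 = 0.522, so t = min(1, 0.522) = 0.522.
Check: 0.608 ⊗ 0.522 = max(0, 0.130) = 0.130 ≤ 0.130.

0.522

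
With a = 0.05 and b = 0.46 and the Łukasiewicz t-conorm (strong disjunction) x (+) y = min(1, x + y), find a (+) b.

0.51

a (+) b = min(1, 0.05 + 0.46) = min(1, 0.51) = 0.51
For comparison, the Gödel t-conorm max(x, y) would give 0.46.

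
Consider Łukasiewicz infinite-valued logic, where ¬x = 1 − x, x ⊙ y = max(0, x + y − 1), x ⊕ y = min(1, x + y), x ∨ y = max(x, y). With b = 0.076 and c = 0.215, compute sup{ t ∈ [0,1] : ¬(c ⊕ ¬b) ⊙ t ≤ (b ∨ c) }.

¬b = 1 − 0.076 = 0.924
c ⊕ ¬b = min(1, 0.215 + 0.924) = min(1, 1.139) = 1.000
¬(c ⊕ ¬b) = 1 − 1.000 = 0.000
So the left factor is ¬(c ⊕ ¬b) = 0.000.
b ∨ c = max(0.076, 0.215) = 0.215
So the right-hand bound is b ∨ c = 0.215.
The residuum of the Łukasiewicz t-norm gives the supremum: min(1, 1 − 0.000 + 0.215).
1 − 0.000 + 0.215 = 1.215, so t = min(1, 1.215) = 1.000.
Check: 0.000 ⊙ 1.000 = max(0, 0.000) = 0.000 ≤ 0.215.

1.000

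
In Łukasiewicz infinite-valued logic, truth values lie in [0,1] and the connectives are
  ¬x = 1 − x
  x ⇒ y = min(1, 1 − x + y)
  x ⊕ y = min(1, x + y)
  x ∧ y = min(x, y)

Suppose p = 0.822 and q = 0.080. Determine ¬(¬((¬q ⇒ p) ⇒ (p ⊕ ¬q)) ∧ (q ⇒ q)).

1.000

¬q = 1 − 0.080 = 0.920
¬q ⇒ p = min(1, 1 − 0.920 + 0.822) = min(1, 0.902) = 0.902
p ⊕ ¬q = min(1, 0.822 + 0.920) = min(1, 1.742) = 1.000
(¬q ⇒ p) ⇒ (p ⊕ ¬q) = min(1, 1 − 0.902 + 1.000) = min(1, 1.098) = 1.000
¬((¬q ⇒ p) ⇒ (p ⊕ ¬q)) = 1 − 1.000 = 0.000
q ⇒ q = min(1, 1 − 0.080 + 0.080) = min(1, 1.000) = 1.000
¬((¬q ⇒ p) ⇒ (p ⊕ ¬q)) ∧ (q ⇒ q) = min(0.000, 1.000) = 0.000
¬(¬((¬q ⇒ p) ⇒ (p ⊕ ¬q)) ∧ (q ⇒ q)) = 1 − 0.000 = 1.000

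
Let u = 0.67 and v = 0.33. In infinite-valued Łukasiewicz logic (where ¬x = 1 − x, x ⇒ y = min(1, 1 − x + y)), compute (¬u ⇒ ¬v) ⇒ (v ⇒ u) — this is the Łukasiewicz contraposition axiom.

¬u = 1 − 0.67 = 0.33
¬v = 1 − 0.33 = 0.67
¬u ⇒ ¬v = min(1, 1 − 0.33 + 0.67) = min(1, 1.34) = 1.00
v ⇒ u = min(1, 1 − 0.33 + 0.67) = min(1, 1.34) = 1.00
(¬u ⇒ ¬v) ⇒ (v ⇒ u) = min(1, 1 − 1.00 + 1.00) = min(1, 1.00) = 1.00
(As expected: an axiom of Ł∞, always 1.)

1.00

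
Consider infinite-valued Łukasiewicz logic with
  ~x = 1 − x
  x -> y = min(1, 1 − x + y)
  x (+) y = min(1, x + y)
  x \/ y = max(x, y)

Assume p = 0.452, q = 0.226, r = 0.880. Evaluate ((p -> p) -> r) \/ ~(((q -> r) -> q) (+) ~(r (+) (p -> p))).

p -> p = min(1, 1 − 0.452 + 0.452) = min(1, 1.000) = 1.000
(p -> p) -> r = min(1, 1 − 1.000 + 0.880) = min(1, 0.880) = 0.880
q -> r = min(1, 1 − 0.226 + 0.880) = min(1, 1.654) = 1.000
(q -> r) -> q = min(1, 1 − 1.000 + 0.226) = min(1, 0.226) = 0.226
r (+) (p -> p) = min(1, 0.880 + 1.000) = min(1, 1.880) = 1.000
~(r (+) (p -> p)) = 1 − 1.000 = 0.000
((q -> r) -> q) (+) ~(r (+) (p -> p)) = min(1, 0.226 + 0.000) = min(1, 0.226) = 0.226
~(((q -> r) -> q) (+) ~(r (+) (p -> p))) = 1 − 0.226 = 0.774
((p -> p) -> r) \/ ~(((q -> r) -> q) (+) ~(r (+) (p -> p))) = max(0.880, 0.774) = 0.880

0.880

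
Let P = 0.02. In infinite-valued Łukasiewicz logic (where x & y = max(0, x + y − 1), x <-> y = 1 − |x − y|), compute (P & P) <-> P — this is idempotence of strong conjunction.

P & P = max(0, 0.02 + 0.02 − 1) = max(0, -0.96) = 0.00
(P & P) <-> P = 1 − |0.00 − 0.02| = 1 − 0.02 = 0.98
(The value 0.98 < 1 shows this instance is not satisfied; fails in Ł∞ since a ⊗ a = max(0, 2a−1) ≠ a in general.)

0.98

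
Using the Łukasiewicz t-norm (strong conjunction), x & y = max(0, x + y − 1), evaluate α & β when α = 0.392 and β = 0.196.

α & β = max(0, 0.392 + 0.196 − 1) = max(0, -0.412) = 0.000
For comparison, the Gödel (minimum) t-norm min(x, y) would give 0.196.

0.000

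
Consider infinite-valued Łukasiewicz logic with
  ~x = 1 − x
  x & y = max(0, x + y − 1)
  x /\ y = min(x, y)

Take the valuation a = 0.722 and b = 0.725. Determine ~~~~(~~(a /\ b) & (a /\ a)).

0.444

a /\ b = min(0.722, 0.725) = 0.722
~(a /\ b) = 1 − 0.722 = 0.278
~~(a /\ b) = 1 − 0.278 = 0.722
a /\ a = min(0.722, 0.722) = 0.722
~~(a /\ b) & (a /\ a) = max(0, 0.722 + 0.722 − 1) = max(0, 0.444) = 0.444
~(~~(a /\ b) & (a /\ a)) = 1 − 0.444 = 0.556
~~(~~(a /\ b) & (a /\ a)) = 1 − 0.556 = 0.444
~~~(~~(a /\ b) & (a /\ a)) = 1 − 0.444 = 0.556
~~~~(~~(a /\ b) & (a /\ a)) = 1 − 0.556 = 0.444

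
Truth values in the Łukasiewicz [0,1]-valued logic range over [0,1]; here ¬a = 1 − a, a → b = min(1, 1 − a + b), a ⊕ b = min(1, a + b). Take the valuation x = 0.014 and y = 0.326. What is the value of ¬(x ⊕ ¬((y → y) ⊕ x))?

y → y = min(1, 1 − 0.326 + 0.326) = min(1, 1.000) = 1.000
(y → y) ⊕ x = min(1, 1.000 + 0.014) = min(1, 1.014) = 1.000
¬((y → y) ⊕ x) = 1 − 1.000 = 0.000
x ⊕ ¬((y → y) ⊕ x) = min(1, 0.014 + 0.000) = min(1, 0.014) = 0.014
¬(x ⊕ ¬((y → y) ⊕ x)) = 1 − 0.014 = 0.986

0.986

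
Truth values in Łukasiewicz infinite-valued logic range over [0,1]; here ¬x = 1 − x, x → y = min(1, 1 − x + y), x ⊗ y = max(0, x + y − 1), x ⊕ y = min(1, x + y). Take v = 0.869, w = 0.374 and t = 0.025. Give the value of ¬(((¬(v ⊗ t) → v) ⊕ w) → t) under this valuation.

v ⊗ t = max(0, 0.869 + 0.025 − 1) = max(0, -0.106) = 0.000
¬(v ⊗ t) = 1 − 0.000 = 1.000
¬(v ⊗ t) → v = min(1, 1 − 1.000 + 0.869) = min(1, 0.869) = 0.869
(¬(v ⊗ t) → v) ⊕ w = min(1, 0.869 + 0.374) = min(1, 1.243) = 1.000
((¬(v ⊗ t) → v) ⊕ w) → t = min(1, 1 − 1.000 + 0.025) = min(1, 0.025) = 0.025
¬(((¬(v ⊗ t) → v) ⊕ w) → t) = 1 − 0.025 = 0.975

0.975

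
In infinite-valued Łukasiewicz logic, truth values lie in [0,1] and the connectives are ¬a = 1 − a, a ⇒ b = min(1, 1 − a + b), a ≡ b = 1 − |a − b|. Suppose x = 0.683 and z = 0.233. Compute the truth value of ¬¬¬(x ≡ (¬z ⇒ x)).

0.233

¬z = 1 − 0.233 = 0.767
¬z ⇒ x = min(1, 1 − 0.767 + 0.683) = min(1, 0.916) = 0.916
x ≡ (¬z ⇒ x) = 1 − |0.683 − 0.916| = 1 − 0.233 = 0.767
¬(x ≡ (¬z ⇒ x)) = 1 − 0.767 = 0.233
¬¬(x ≡ (¬z ⇒ x)) = 1 − 0.233 = 0.767
¬¬¬(x ≡ (¬z ⇒ x)) = 1 − 0.767 = 0.233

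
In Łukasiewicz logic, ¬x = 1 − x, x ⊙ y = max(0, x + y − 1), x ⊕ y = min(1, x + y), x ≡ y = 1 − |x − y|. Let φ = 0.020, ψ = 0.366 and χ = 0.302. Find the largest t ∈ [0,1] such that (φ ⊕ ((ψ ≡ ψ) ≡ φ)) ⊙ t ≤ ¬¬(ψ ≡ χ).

1.000

ψ ≡ ψ = 1 − |0.366 − 0.366| = 1 − 0.000 = 1.000
(ψ ≡ ψ) ≡ φ = 1 − |1.000 − 0.020| = 1 − 0.980 = 0.020
φ ⊕ ((ψ ≡ ψ) ≡ φ) = min(1, 0.020 + 0.020) = min(1, 0.040) = 0.040
So the left factor is φ ⊕ ((ψ ≡ ψ) ≡ φ) = 0.040.
ψ ≡ χ = 1 − |0.366 − 0.302| = 1 − 0.064 = 0.936
¬(ψ ≡ χ) = 1 − 0.936 = 0.064
¬¬(ψ ≡ χ) = 1 − 0.064 = 0.936
So the right-hand bound is ¬¬(ψ ≡ χ) = 0.936.
The residuum of the Łukasiewicz t-norm gives the supremum: min(1, 1 − 0.040 + 0.936).
1 − 0.040 + 0.936 = 1.896, so t = min(1, 1.896) = 1.000.
Check: 0.040 ⊙ 1.000 = max(0, 0.040) = 0.040 ≤ 0.936.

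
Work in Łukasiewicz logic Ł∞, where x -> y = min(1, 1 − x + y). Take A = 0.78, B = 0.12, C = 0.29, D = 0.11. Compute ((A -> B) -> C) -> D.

A -> B = min(1, 1 − 0.78 + 0.12) = min(1, 0.34) = 0.34
(A -> B) -> C = min(1, 1 − 0.34 + 0.29) = min(1, 0.95) = 0.95
((A -> B) -> C) -> D = min(1, 1 − 0.95 + 0.11) = min(1, 0.16) = 0.16

0.16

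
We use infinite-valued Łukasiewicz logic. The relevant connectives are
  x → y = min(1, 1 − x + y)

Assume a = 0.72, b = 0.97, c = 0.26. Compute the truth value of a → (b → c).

0.57

b → c = min(1, 1 − 0.97 + 0.26) = min(1, 0.29) = 0.29
a → (b → c) = min(1, 1 − 0.72 + 0.29) = min(1, 0.57) = 0.57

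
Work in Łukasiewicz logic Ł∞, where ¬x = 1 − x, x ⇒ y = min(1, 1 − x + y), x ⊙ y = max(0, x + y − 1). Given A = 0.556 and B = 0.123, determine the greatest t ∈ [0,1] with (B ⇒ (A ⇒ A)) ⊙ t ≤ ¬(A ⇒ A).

A ⇒ A = min(1, 1 − 0.556 + 0.556) = min(1, 1.000) = 1.000
B ⇒ (A ⇒ A) = min(1, 1 − 0.123 + 1.000) = min(1, 1.877) = 1.000
So the left factor is B ⇒ (A ⇒ A) = 1.000.
¬(A ⇒ A) = 1 − 1.000 = 0.000
So the right-hand bound is ¬(A ⇒ A) = 0.000.
The residuum of the Łukasiewicz t-norm gives the supremum: min(1, 1 − 1.000 + 0.000).
1 − 1.000 + 0.000 = 0.000, so t = min(1, 0.000) = 0.000.
Check: 1.000 ⊙ 0.000 = max(0, 0.000) = 0.000 ≤ 0.000.

0.000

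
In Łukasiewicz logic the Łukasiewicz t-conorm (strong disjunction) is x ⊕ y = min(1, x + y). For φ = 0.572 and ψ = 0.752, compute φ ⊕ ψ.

1.000

φ ⊕ ψ = min(1, 0.572 + 0.752) = min(1, 1.324) = 1.000
For comparison, the Gödel t-conorm max(x, y) would give 0.752.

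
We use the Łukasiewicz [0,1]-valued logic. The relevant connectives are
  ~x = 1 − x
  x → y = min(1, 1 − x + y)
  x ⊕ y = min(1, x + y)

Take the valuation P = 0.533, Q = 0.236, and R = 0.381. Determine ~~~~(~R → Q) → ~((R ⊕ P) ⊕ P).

0.383

~R = 1 − 0.381 = 0.619
~R → Q = min(1, 1 − 0.619 + 0.236) = min(1, 0.617) = 0.617
~(~R → Q) = 1 − 0.617 = 0.383
~~(~R → Q) = 1 − 0.383 = 0.617
~~~(~R → Q) = 1 − 0.617 = 0.383
~~~~(~R → Q) = 1 − 0.383 = 0.617
R ⊕ P = min(1, 0.381 + 0.533) = min(1, 0.914) = 0.914
(R ⊕ P) ⊕ P = min(1, 0.914 + 0.533) = min(1, 1.447) = 1.000
~((R ⊕ P) ⊕ P) = 1 − 1.000 = 0.000
~~~~(~R → Q) → ~((R ⊕ P) ⊕ P) = min(1, 1 − 0.617 + 0.000) = min(1, 0.383) = 0.383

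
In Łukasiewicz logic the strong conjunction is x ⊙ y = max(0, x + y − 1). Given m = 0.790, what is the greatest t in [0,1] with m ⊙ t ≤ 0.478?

0.688

The residuum of the Łukasiewicz t-norm gives the supremum: min(1, 1 − 0.790 + 0.478).
1 − 0.790 + 0.478 = 0.688, so t = min(1, 0.688) = 0.688.
Check: 0.790 ⊙ 0.688 = max(0, 0.478) = 0.478 ≤ 0.478.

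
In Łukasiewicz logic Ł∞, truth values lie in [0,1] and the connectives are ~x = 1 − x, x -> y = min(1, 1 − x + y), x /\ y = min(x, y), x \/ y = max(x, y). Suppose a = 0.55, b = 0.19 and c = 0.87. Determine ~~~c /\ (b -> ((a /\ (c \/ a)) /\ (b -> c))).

0.13

~c = 1 − 0.87 = 0.13
~~c = 1 − 0.13 = 0.87
~~~c = 1 − 0.87 = 0.13
c \/ a = max(0.87, 0.55) = 0.87
a /\ (c \/ a) = min(0.55, 0.87) = 0.55
b -> c = min(1, 1 − 0.19 + 0.87) = min(1, 1.68) = 1.00
(a /\ (c \/ a)) /\ (b -> c) = min(0.55, 1.00) = 0.55
b -> ((a /\ (c \/ a)) /\ (b -> c)) = min(1, 1 − 0.19 + 0.55) = min(1, 1.36) = 1.00
~~~c /\ (b -> ((a /\ (c \/ a)) /\ (b -> c))) = min(0.13, 1.00) = 0.13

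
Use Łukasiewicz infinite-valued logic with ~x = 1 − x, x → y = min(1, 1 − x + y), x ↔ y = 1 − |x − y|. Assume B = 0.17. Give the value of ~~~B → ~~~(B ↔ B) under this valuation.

~B = 1 − 0.17 = 0.83
~~B = 1 − 0.83 = 0.17
~~~B = 1 − 0.17 = 0.83
B ↔ B = 1 − |0.17 − 0.17| = 1 − 0.00 = 1.00
~(B ↔ B) = 1 − 1.00 = 0.00
~~(B ↔ B) = 1 − 0.00 = 1.00
~~~(B ↔ B) = 1 − 1.00 = 0.00
~~~B → ~~~(B ↔ B) = min(1, 1 − 0.83 + 0.00) = min(1, 0.17) = 0.17

0.17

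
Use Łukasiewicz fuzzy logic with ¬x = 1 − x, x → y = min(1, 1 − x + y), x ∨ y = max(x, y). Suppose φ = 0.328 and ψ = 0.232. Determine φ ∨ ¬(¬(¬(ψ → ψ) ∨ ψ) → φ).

0.440

ψ → ψ = min(1, 1 − 0.232 + 0.232) = min(1, 1.000) = 1.000
¬(ψ → ψ) = 1 − 1.000 = 0.000
¬(ψ → ψ) ∨ ψ = max(0.000, 0.232) = 0.232
¬(¬(ψ → ψ) ∨ ψ) = 1 − 0.232 = 0.768
¬(¬(ψ → ψ) ∨ ψ) → φ = min(1, 1 − 0.768 + 0.328) = min(1, 0.560) = 0.560
¬(¬(¬(ψ → ψ) ∨ ψ) → φ) = 1 − 0.560 = 0.440
φ ∨ ¬(¬(¬(ψ → ψ) ∨ ψ) → φ) = max(0.328, 0.440) = 0.440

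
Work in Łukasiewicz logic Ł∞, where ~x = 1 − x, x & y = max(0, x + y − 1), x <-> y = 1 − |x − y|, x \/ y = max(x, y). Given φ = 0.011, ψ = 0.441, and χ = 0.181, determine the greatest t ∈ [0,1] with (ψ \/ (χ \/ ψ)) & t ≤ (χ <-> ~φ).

χ \/ ψ = max(0.181, 0.441) = 0.441
ψ \/ (χ \/ ψ) = max(0.441, 0.441) = 0.441
So the left factor is ψ \/ (χ \/ ψ) = 0.441.
~φ = 1 − 0.011 = 0.989
χ <-> ~φ = 1 − |0.181 − 0.989| = 1 − 0.808 = 0.192
So the right-hand bound is χ <-> ~φ = 0.192.
The residuum of the Łukasiewicz t-norm gives the supremum: min(1, 1 − 0.441 + 0.192).
1 − 0.441 + 0.192 = 0.751, so t = min(1, 0.751) = 0.751.
Check: 0.441 & 0.751 = max(0, 0.192) = 0.192 ≤ 0.192.

0.751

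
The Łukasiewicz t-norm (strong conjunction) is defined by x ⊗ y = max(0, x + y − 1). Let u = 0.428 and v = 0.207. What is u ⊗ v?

u ⊗ v = max(0, 0.428 + 0.207 − 1) = max(0, -0.365) = 0.000
For comparison, the Gödel (minimum) t-norm min(x, y) would give 0.207.

0.000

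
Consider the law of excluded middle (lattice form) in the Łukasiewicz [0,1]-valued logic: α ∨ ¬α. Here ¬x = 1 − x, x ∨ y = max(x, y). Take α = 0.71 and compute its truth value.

¬α = 1 − 0.71 = 0.29
α ∨ ¬α = max(0.71, 0.29) = 0.71
(The value 0.71 < 1 shows this instance is not satisfied; not a Ł∞-tautology — its value is max(a, 1−a).)

0.71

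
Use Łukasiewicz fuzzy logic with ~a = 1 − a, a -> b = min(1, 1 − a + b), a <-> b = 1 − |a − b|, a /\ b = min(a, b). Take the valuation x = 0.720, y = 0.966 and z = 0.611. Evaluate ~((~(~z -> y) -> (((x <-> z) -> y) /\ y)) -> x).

0.280

~z = 1 − 0.611 = 0.389
~z -> y = min(1, 1 − 0.389 + 0.966) = min(1, 1.577) = 1.000
~(~z -> y) = 1 − 1.000 = 0.000
x <-> z = 1 − |0.720 − 0.611| = 1 − 0.109 = 0.891
(x <-> z) -> y = min(1, 1 − 0.891 + 0.966) = min(1, 1.075) = 1.000
((x <-> z) -> y) /\ y = min(1.000, 0.966) = 0.966
~(~z -> y) -> (((x <-> z) -> y) /\ y) = min(1, 1 − 0.000 + 0.966) = min(1, 1.966) = 1.000
(~(~z -> y) -> (((x <-> z) -> y) /\ y)) -> x = min(1, 1 − 1.000 + 0.720) = min(1, 0.720) = 0.720
~((~(~z -> y) -> (((x <-> z) -> y) /\ y)) -> x) = 1 − 0.720 = 0.280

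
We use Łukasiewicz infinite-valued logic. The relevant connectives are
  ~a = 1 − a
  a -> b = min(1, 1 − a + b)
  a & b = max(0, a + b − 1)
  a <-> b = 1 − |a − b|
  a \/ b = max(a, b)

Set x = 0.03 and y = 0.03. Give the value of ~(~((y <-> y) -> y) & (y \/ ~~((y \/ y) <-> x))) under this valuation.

0.03

y <-> y = 1 − |0.03 − 0.03| = 1 − 0.00 = 1.00
(y <-> y) -> y = min(1, 1 − 1.00 + 0.03) = min(1, 0.03) = 0.03
~((y <-> y) -> y) = 1 − 0.03 = 0.97
y \/ y = max(0.03, 0.03) = 0.03
(y \/ y) <-> x = 1 − |0.03 − 0.03| = 1 − 0.00 = 1.00
~((y \/ y) <-> x) = 1 − 1.00 = 0.00
~~((y \/ y) <-> x) = 1 − 0.00 = 1.00
y \/ ~~((y \/ y) <-> x) = max(0.03, 1.00) = 1.00
~((y <-> y) -> y) & (y \/ ~~((y \/ y) <-> x)) = max(0, 0.97 + 1.00 − 1) = max(0, 0.97) = 0.97
~(~((y <-> y) -> y) & (y \/ ~~((y \/ y) <-> x))) = 1 − 0.97 = 0.03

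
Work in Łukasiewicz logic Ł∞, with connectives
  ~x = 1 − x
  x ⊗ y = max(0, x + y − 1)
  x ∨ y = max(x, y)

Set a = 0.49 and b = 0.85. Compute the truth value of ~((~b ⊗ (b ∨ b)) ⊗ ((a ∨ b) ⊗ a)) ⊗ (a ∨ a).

0.49

~b = 1 − 0.85 = 0.15
b ∨ b = max(0.85, 0.85) = 0.85
~b ⊗ (b ∨ b) = max(0, 0.15 + 0.85 − 1) = max(0, 0.00) = 0.00
a ∨ b = max(0.49, 0.85) = 0.85
(a ∨ b) ⊗ a = max(0, 0.85 + 0.49 − 1) = max(0, 0.34) = 0.34
(~b ⊗ (b ∨ b)) ⊗ ((a ∨ b) ⊗ a) = max(0, 0.00 + 0.34 − 1) = max(0, -0.66) = 0.00
~((~b ⊗ (b ∨ b)) ⊗ ((a ∨ b) ⊗ a)) = 1 − 0.00 = 1.00
a ∨ a = max(0.49, 0.49) = 0.49
~((~b ⊗ (b ∨ b)) ⊗ ((a ∨ b) ⊗ a)) ⊗ (a ∨ a) = max(0, 1.00 + 0.49 − 1) = max(0, 0.49) = 0.49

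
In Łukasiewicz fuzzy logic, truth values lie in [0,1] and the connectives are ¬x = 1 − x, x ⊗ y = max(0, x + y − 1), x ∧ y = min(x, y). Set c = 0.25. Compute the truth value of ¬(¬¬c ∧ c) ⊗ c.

0.00

¬c = 1 − 0.25 = 0.75
¬¬c = 1 − 0.75 = 0.25
¬¬c ∧ c = min(0.25, 0.25) = 0.25
¬(¬¬c ∧ c) = 1 − 0.25 = 0.75
¬(¬¬c ∧ c) ⊗ c = max(0, 0.75 + 0.25 − 1) = max(0, 0.00) = 0.00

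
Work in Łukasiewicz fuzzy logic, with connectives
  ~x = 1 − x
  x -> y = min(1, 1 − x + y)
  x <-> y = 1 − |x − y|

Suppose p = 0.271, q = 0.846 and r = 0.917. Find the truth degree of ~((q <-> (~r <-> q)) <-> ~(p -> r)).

~r = 1 − 0.917 = 0.083
~r <-> q = 1 − |0.083 − 0.846| = 1 − 0.763 = 0.237
q <-> (~r <-> q) = 1 − |0.846 − 0.237| = 1 − 0.609 = 0.391
p -> r = min(1, 1 − 0.271 + 0.917) = min(1, 1.646) = 1.000
~(p -> r) = 1 − 1.000 = 0.000
(q <-> (~r <-> q)) <-> ~(p -> r) = 1 − |0.391 − 0.000| = 1 − 0.391 = 0.609
~((q <-> (~r <-> q)) <-> ~(p -> r)) = 1 − 0.609 = 0.391

0.391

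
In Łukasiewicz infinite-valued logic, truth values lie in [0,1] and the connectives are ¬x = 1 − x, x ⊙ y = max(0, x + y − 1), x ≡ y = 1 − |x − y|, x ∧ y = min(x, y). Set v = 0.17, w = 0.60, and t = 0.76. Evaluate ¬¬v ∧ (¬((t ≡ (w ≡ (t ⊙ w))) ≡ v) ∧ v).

¬v = 1 − 0.17 = 0.83
¬¬v = 1 − 0.83 = 0.17
t ⊙ w = max(0, 0.76 + 0.60 − 1) = max(0, 0.36) = 0.36
w ≡ (t ⊙ w) = 1 − |0.60 − 0.36| = 1 − 0.24 = 0.76
t ≡ (w ≡ (t ⊙ w)) = 1 − |0.76 − 0.76| = 1 − 0.00 = 1.00
(t ≡ (w ≡ (t ⊙ w))) ≡ v = 1 − |1.00 − 0.17| = 1 − 0.83 = 0.17
¬((t ≡ (w ≡ (t ⊙ w))) ≡ v) = 1 − 0.17 = 0.83
¬((t ≡ (w ≡ (t ⊙ w))) ≡ v) ∧ v = min(0.83, 0.17) = 0.17
¬¬v ∧ (¬((t ≡ (w ≡ (t ⊙ w))) ≡ v) ∧ v) = min(0.17, 0.17) = 0.17

0.17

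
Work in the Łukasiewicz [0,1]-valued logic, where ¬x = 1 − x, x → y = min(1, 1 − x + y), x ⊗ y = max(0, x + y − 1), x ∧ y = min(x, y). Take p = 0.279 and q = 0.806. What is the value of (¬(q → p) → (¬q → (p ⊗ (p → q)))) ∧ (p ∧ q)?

q → p = min(1, 1 − 0.806 + 0.279) = min(1, 0.473) = 0.473
¬(q → p) = 1 − 0.473 = 0.527
¬q = 1 − 0.806 = 0.194
p → q = min(1, 1 − 0.279 + 0.806) = min(1, 1.527) = 1.000
p ⊗ (p → q) = max(0, 0.279 + 1.000 − 1) = max(0, 0.279) = 0.279
¬q → (p ⊗ (p → q)) = min(1, 1 − 0.194 + 0.279) = min(1, 1.085) = 1.000
¬(q → p) → (¬q → (p ⊗ (p → q))) = min(1, 1 − 0.527 + 1.000) = min(1, 1.473) = 1.000
p ∧ q = min(0.279, 0.806) = 0.279
(¬(q → p) → (¬q → (p ⊗ (p → q)))) ∧ (p ∧ q) = min(1.000, 0.279) = 0.279

0.279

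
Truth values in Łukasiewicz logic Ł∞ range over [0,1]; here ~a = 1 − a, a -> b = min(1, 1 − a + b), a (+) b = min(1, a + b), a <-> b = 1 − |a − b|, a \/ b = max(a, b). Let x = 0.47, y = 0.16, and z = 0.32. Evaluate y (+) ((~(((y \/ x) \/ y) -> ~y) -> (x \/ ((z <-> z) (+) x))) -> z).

y \/ x = max(0.16, 0.47) = 0.47
(y \/ x) \/ y = max(0.47, 0.16) = 0.47
~y = 1 − 0.16 = 0.84
((y \/ x) \/ y) -> ~y = min(1, 1 − 0.47 + 0.84) = min(1, 1.37) = 1.00
~(((y \/ x) \/ y) -> ~y) = 1 − 1.00 = 0.00
z <-> z = 1 − |0.32 − 0.32| = 1 − 0.00 = 1.00
(z <-> z) (+) x = min(1, 1.00 + 0.47) = min(1, 1.47) = 1.00
x \/ ((z <-> z) (+) x) = max(0.47, 1.00) = 1.00
~(((y \/ x) \/ y) -> ~y) -> (x \/ ((z <-> z) (+) x)) = min(1, 1 − 0.00 + 1.00) = min(1, 2.00) = 1.00
(~(((y \/ x) \/ y) -> ~y) -> (x \/ ((z <-> z) (+) x))) -> z = min(1, 1 − 1.00 + 0.32) = min(1, 0.32) = 0.32
y (+) ((~(((y \/ x) \/ y) -> ~y) -> (x \/ ((z <-> z) (+) x))) -> z) = min(1, 0.16 + 0.32) = min(1, 0.48) = 0.48

0.48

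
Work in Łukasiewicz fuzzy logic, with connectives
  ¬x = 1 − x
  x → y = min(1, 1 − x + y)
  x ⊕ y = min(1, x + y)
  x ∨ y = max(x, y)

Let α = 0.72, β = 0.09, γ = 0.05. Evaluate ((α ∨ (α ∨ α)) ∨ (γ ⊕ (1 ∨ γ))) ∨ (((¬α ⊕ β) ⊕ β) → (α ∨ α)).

α ∨ α = max(0.72, 0.72) = 0.72
α ∨ (α ∨ α) = max(0.72, 0.72) = 0.72
1 ∨ γ = max(1.00, 0.05) = 1.00
γ ⊕ (1 ∨ γ) = min(1, 0.05 + 1.00) = min(1, 1.05) = 1.00
(α ∨ (α ∨ α)) ∨ (γ ⊕ (1 ∨ γ)) = max(0.72, 1.00) = 1.00
¬α = 1 − 0.72 = 0.28
¬α ⊕ β = min(1, 0.28 + 0.09) = min(1, 0.37) = 0.37
(¬α ⊕ β) ⊕ β = min(1, 0.37 + 0.09) = min(1, 0.46) = 0.46
((¬α ⊕ β) ⊕ β) → (α ∨ α) = min(1, 1 − 0.46 + 0.72) = min(1, 1.26) = 1.00
((α ∨ (α ∨ α)) ∨ (γ ⊕ (1 ∨ γ))) ∨ (((¬α ⊕ β) ⊕ β) → (α ∨ α)) = max(1.00, 1.00) = 1.00

1.00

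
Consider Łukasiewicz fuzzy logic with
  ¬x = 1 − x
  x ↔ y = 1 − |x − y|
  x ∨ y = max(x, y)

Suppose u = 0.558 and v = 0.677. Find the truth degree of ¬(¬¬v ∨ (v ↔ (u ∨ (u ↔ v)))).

0.204

¬v = 1 − 0.677 = 0.323
¬¬v = 1 − 0.323 = 0.677
u ↔ v = 1 − |0.558 − 0.677| = 1 − 0.119 = 0.881
u ∨ (u ↔ v) = max(0.558, 0.881) = 0.881
v ↔ (u ∨ (u ↔ v)) = 1 − |0.677 − 0.881| = 1 − 0.204 = 0.796
¬¬v ∨ (v ↔ (u ∨ (u ↔ v))) = max(0.677, 0.796) = 0.796
¬(¬¬v ∨ (v ↔ (u ∨ (u ↔ v)))) = 1 − 0.796 = 0.204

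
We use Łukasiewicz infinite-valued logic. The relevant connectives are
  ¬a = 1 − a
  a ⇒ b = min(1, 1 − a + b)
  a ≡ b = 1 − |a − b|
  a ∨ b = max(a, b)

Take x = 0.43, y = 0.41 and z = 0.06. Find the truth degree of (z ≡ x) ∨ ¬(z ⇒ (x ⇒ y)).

z ≡ x = 1 − |0.06 − 0.43| = 1 − 0.37 = 0.63
x ⇒ y = min(1, 1 − 0.43 + 0.41) = min(1, 0.98) = 0.98
z ⇒ (x ⇒ y) = min(1, 1 − 0.06 + 0.98) = min(1, 1.92) = 1.00
¬(z ⇒ (x ⇒ y)) = 1 − 1.00 = 0.00
(z ≡ x) ∨ ¬(z ⇒ (x ⇒ y)) = max(0.63, 0.00) = 0.63

0.63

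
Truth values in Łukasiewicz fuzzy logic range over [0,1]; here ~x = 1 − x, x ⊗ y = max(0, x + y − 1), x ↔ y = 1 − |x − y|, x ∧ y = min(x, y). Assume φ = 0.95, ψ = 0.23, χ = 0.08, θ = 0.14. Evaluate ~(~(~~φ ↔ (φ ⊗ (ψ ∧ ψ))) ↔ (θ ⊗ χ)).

0.77

~φ = 1 − 0.95 = 0.05
~~φ = 1 − 0.05 = 0.95
ψ ∧ ψ = min(0.23, 0.23) = 0.23
φ ⊗ (ψ ∧ ψ) = max(0, 0.95 + 0.23 − 1) = max(0, 0.18) = 0.18
~~φ ↔ (φ ⊗ (ψ ∧ ψ)) = 1 − |0.95 − 0.18| = 1 − 0.77 = 0.23
~(~~φ ↔ (φ ⊗ (ψ ∧ ψ))) = 1 − 0.23 = 0.77
θ ⊗ χ = max(0, 0.14 + 0.08 − 1) = max(0, -0.78) = 0.00
~(~~φ ↔ (φ ⊗ (ψ ∧ ψ))) ↔ (θ ⊗ χ) = 1 − |0.77 − 0.00| = 1 − 0.77 = 0.23
~(~(~~φ ↔ (φ ⊗ (ψ ∧ ψ))) ↔ (θ ⊗ χ)) = 1 − 0.23 = 0.77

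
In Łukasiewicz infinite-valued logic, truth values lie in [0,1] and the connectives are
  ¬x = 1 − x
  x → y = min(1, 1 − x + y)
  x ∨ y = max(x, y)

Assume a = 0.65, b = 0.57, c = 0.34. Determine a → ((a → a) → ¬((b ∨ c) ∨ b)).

a → a = min(1, 1 − 0.65 + 0.65) = min(1, 1.00) = 1.00
b ∨ c = max(0.57, 0.34) = 0.57
(b ∨ c) ∨ b = max(0.57, 0.57) = 0.57
¬((b ∨ c) ∨ b) = 1 − 0.57 = 0.43
(a → a) → ¬((b ∨ c) ∨ b) = min(1, 1 − 1.00 + 0.43) = min(1, 0.43) = 0.43
a → ((a → a) → ¬((b ∨ c) ∨ b)) = min(1, 1 − 0.65 + 0.43) = min(1, 0.78) = 0.78

0.78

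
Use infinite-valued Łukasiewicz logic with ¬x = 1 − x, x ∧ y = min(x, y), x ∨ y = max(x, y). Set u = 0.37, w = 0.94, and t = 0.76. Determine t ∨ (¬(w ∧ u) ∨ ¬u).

0.76

w ∧ u = min(0.94, 0.37) = 0.37
¬(w ∧ u) = 1 − 0.37 = 0.63
¬u = 1 − 0.37 = 0.63
¬(w ∧ u) ∨ ¬u = max(0.63, 0.63) = 0.63
t ∨ (¬(w ∧ u) ∨ ¬u) = max(0.76, 0.63) = 0.76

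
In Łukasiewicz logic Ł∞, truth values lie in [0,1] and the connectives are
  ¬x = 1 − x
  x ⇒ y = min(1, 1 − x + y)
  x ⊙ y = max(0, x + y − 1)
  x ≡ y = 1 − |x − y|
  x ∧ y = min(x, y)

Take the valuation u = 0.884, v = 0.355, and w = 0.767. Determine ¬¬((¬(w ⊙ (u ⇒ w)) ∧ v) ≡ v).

0.995

u ⇒ w = min(1, 1 − 0.884 + 0.767) = min(1, 0.883) = 0.883
w ⊙ (u ⇒ w) = max(0, 0.767 + 0.883 − 1) = max(0, 0.650) = 0.650
¬(w ⊙ (u ⇒ w)) = 1 − 0.650 = 0.350
¬(w ⊙ (u ⇒ w)) ∧ v = min(0.350, 0.355) = 0.350
(¬(w ⊙ (u ⇒ w)) ∧ v) ≡ v = 1 − |0.350 − 0.355| = 1 − 0.005 = 0.995
¬((¬(w ⊙ (u ⇒ w)) ∧ v) ≡ v) = 1 − 0.995 = 0.005
¬¬((¬(w ⊙ (u ⇒ w)) ∧ v) ≡ v) = 1 − 0.005 = 0.995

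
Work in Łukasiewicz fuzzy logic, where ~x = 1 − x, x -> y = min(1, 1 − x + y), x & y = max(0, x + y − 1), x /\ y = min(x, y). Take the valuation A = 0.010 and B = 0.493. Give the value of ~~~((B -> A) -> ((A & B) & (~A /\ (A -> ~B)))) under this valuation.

B -> A = min(1, 1 − 0.493 + 0.010) = min(1, 0.517) = 0.517
A & B = max(0, 0.010 + 0.493 − 1) = max(0, -0.497) = 0.000
~A = 1 − 0.010 = 0.990
~B = 1 − 0.493 = 0.507
A -> ~B = min(1, 1 − 0.010 + 0.507) = min(1, 1.497) = 1.000
~A /\ (A -> ~B) = min(0.990, 1.000) = 0.990
(A & B) & (~A /\ (A -> ~B)) = max(0, 0.000 + 0.990 − 1) = max(0, -0.010) = 0.000
(B -> A) -> ((A & B) & (~A /\ (A -> ~B))) = min(1, 1 − 0.517 + 0.000) = min(1, 0.483) = 0.483
~((B -> A) -> ((A & B) & (~A /\ (A -> ~B)))) = 1 − 0.483 = 0.517
~~((B -> A) -> ((A & B) & (~A /\ (A -> ~B)))) = 1 − 0.517 = 0.483
~~~((B -> A) -> ((A & B) & (~A /\ (A -> ~B)))) = 1 − 0.483 = 0.517

0.517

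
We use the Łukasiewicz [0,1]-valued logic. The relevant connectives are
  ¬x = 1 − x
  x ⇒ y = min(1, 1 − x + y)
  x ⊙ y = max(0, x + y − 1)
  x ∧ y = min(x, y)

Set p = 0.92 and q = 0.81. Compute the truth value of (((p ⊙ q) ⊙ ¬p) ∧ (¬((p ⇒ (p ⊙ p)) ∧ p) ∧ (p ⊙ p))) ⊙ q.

p ⊙ q = max(0, 0.92 + 0.81 − 1) = max(0, 0.73) = 0.73
¬p = 1 − 0.92 = 0.08
(p ⊙ q) ⊙ ¬p = max(0, 0.73 + 0.08 − 1) = max(0, -0.19) = 0.00
p ⊙ p = max(0, 0.92 + 0.92 − 1) = max(0, 0.84) = 0.84
p ⇒ (p ⊙ p) = min(1, 1 − 0.92 + 0.84) = min(1, 0.92) = 0.92
(p ⇒ (p ⊙ p)) ∧ p = min(0.92, 0.92) = 0.92
¬((p ⇒ (p ⊙ p)) ∧ p) = 1 − 0.92 = 0.08
¬((p ⇒ (p ⊙ p)) ∧ p) ∧ (p ⊙ p) = min(0.08, 0.84) = 0.08
((p ⊙ q) ⊙ ¬p) ∧ (¬((p ⇒ (p ⊙ p)) ∧ p) ∧ (p ⊙ p)) = min(0.00, 0.08) = 0.00
(((p ⊙ q) ⊙ ¬p) ∧ (¬((p ⇒ (p ⊙ p)) ∧ p) ∧ (p ⊙ p))) ⊙ q = max(0, 0.00 + 0.81 − 1) = max(0, -0.19) = 0.00

0.00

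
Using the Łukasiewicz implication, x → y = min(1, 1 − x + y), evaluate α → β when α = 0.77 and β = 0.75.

α → β = min(1, 1 − 0.77 + 0.75) = min(1, 0.98) = 0.98
For comparison, the Gödel implication (1 if x ≤ y else y) would give 0.75.

0.98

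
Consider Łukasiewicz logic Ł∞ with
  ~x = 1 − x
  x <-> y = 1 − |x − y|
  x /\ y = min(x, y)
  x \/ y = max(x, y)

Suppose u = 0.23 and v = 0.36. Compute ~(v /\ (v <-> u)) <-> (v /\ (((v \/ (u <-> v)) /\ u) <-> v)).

v <-> u = 1 − |0.36 − 0.23| = 1 − 0.13 = 0.87
v /\ (v <-> u) = min(0.36, 0.87) = 0.36
~(v /\ (v <-> u)) = 1 − 0.36 = 0.64
u <-> v = 1 − |0.23 − 0.36| = 1 − 0.13 = 0.87
v \/ (u <-> v) = max(0.36, 0.87) = 0.87
(v \/ (u <-> v)) /\ u = min(0.87, 0.23) = 0.23
((v \/ (u <-> v)) /\ u) <-> v = 1 − |0.23 − 0.36| = 1 − 0.13 = 0.87
v /\ (((v \/ (u <-> v)) /\ u) <-> v) = min(0.36, 0.87) = 0.36
~(v /\ (v <-> u)) <-> (v /\ (((v \/ (u <-> v)) /\ u) <-> v)) = 1 − |0.64 − 0.36| = 1 − 0.28 = 0.72

0.72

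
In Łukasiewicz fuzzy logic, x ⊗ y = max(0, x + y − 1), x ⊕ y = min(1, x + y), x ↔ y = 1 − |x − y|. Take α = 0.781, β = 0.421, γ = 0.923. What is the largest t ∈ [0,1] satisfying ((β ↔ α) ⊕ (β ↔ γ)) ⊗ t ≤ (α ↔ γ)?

β ↔ α = 1 − |0.421 − 0.781| = 1 − 0.360 = 0.640
β ↔ γ = 1 − |0.421 − 0.923| = 1 − 0.502 = 0.498
(β ↔ α) ⊕ (β ↔ γ) = min(1, 0.640 + 0.498) = min(1, 1.138) = 1.000
So the left factor is (β ↔ α) ⊕ (β ↔ γ) = 1.000.
α ↔ γ = 1 − |0.781 − 0.923| = 1 − 0.142 = 0.858
So the right-hand bound is α ↔ γ = 0.858.
The residuum of the Łukasiewicz t-norm gives the supremum: min(1, 1 − 1.000 + 0.858).
1 − 1.000 + 0.858 = 0.858, so t = min(1, 0.858) = 0.858.
Check: 1.000 ⊗ 0.858 = max(0, 0.858) = 0.858 ≤ 0.858.

0.858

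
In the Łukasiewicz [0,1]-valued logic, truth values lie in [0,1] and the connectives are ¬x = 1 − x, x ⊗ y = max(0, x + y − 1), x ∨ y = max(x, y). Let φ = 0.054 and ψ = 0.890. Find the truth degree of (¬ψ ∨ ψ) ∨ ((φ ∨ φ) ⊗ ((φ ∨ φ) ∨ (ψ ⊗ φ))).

0.890

¬ψ = 1 − 0.890 = 0.110
¬ψ ∨ ψ = max(0.110, 0.890) = 0.890
φ ∨ φ = max(0.054, 0.054) = 0.054
ψ ⊗ φ = max(0, 0.890 + 0.054 − 1) = max(0, -0.056) = 0.000
(φ ∨ φ) ∨ (ψ ⊗ φ) = max(0.054, 0.000) = 0.054
(φ ∨ φ) ⊗ ((φ ∨ φ) ∨ (ψ ⊗ φ)) = max(0, 0.054 + 0.054 − 1) = max(0, -0.892) = 0.000
(¬ψ ∨ ψ) ∨ ((φ ∨ φ) ⊗ ((φ ∨ φ) ∨ (ψ ⊗ φ))) = max(0.890, 0.000) = 0.890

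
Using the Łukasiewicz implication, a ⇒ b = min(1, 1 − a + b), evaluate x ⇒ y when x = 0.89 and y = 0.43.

0.54

x ⇒ y = min(1, 1 − 0.89 + 0.43) = min(1, 0.54) = 0.54
For comparison, the Gödel implication (1 if a ≤ b else b) would give 0.43.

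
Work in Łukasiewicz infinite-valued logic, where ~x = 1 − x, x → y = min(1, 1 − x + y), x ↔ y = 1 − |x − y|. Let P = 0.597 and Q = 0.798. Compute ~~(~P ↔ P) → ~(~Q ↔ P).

0.589

~P = 1 − 0.597 = 0.403
~P ↔ P = 1 − |0.403 − 0.597| = 1 − 0.194 = 0.806
~(~P ↔ P) = 1 − 0.806 = 0.194
~~(~P ↔ P) = 1 − 0.194 = 0.806
~Q = 1 − 0.798 = 0.202
~Q ↔ P = 1 − |0.202 − 0.597| = 1 − 0.395 = 0.605
~(~Q ↔ P) = 1 − 0.605 = 0.395
~~(~P ↔ P) → ~(~Q ↔ P) = min(1, 1 − 0.806 + 0.395) = min(1, 0.589) = 0.589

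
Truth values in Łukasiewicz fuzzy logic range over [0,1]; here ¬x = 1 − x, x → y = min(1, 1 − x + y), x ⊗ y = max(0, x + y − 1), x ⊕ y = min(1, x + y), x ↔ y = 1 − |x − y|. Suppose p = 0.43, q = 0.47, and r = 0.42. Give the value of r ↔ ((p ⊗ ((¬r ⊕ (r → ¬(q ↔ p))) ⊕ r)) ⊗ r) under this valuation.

0.58

¬r = 1 − 0.42 = 0.58
q ↔ p = 1 − |0.47 − 0.43| = 1 − 0.04 = 0.96
¬(q ↔ p) = 1 − 0.96 = 0.04
r → ¬(q ↔ p) = min(1, 1 − 0.42 + 0.04) = min(1, 0.62) = 0.62
¬r ⊕ (r → ¬(q ↔ p)) = min(1, 0.58 + 0.62) = min(1, 1.20) = 1.00
(¬r ⊕ (r → ¬(q ↔ p))) ⊕ r = min(1, 1.00 + 0.42) = min(1, 1.42) = 1.00
p ⊗ ((¬r ⊕ (r → ¬(q ↔ p))) ⊕ r) = max(0, 0.43 + 1.00 − 1) = max(0, 0.43) = 0.43
(p ⊗ ((¬r ⊕ (r → ¬(q ↔ p))) ⊕ r)) ⊗ r = max(0, 0.43 + 0.42 − 1) = max(0, -0.15) = 0.00
r ↔ ((p ⊗ ((¬r ⊕ (r → ¬(q ↔ p))) ⊕ r)) ⊗ r) = 1 − |0.42 − 0.00| = 1 − 0.42 = 0.58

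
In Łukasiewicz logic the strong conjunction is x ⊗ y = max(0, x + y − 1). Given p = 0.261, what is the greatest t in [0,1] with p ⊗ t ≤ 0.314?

1.000

The residuum of the Łukasiewicz t-norm gives the supremum: min(1, 1 − 0.261 + 0.314).
1 − 0.261 + 0.314 = 1.053, so t = min(1, 1.053) = 1.000.
Check: 0.261 ⊗ 1.000 = max(0, 0.261) = 0.261 ≤ 0.314.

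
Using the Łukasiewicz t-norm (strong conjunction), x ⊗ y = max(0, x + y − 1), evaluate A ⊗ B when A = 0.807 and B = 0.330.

A ⊗ B = max(0, 0.807 + 0.330 − 1) = max(0, 0.137) = 0.137
For comparison, the Gödel (minimum) t-norm min(x, y) would give 0.330.

0.137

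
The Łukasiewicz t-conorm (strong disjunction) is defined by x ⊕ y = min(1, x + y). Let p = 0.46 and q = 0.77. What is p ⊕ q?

p ⊕ q = min(1, 0.46 + 0.77) = min(1, 1.23) = 1.00
For comparison, the Gödel t-conorm max(x, y) would give 0.77.

1.00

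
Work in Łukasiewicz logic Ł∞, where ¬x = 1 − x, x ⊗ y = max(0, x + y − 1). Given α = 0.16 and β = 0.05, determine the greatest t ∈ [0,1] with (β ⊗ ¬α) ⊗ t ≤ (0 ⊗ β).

1.00

¬α = 1 − 0.16 = 0.84
β ⊗ ¬α = max(0, 0.05 + 0.84 − 1) = max(0, -0.11) = 0.00
So the left factor is β ⊗ ¬α = 0.00.
0 ⊗ β = max(0, 0.00 + 0.05 − 1) = max(0, -0.95) = 0.00
So the right-hand bound is 0 ⊗ β = 0.00.
The residuum of the Łukasiewicz t-norm gives the supremum: min(1, 1 − 0.00 + 0.00).
1 − 0.00 + 0.00 = 1.00, so t = min(1, 1.00) = 1.00.
Check: 0.00 ⊗ 1.00 = max(0, 0.00) = 0.00 ≤ 0.00.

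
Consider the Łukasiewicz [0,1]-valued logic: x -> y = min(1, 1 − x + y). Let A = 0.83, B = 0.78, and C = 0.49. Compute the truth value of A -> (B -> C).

0.88

B -> C = min(1, 1 − 0.78 + 0.49) = min(1, 0.71) = 0.71
A -> (B -> C) = min(1, 1 − 0.83 + 0.71) = min(1, 0.88) = 0.88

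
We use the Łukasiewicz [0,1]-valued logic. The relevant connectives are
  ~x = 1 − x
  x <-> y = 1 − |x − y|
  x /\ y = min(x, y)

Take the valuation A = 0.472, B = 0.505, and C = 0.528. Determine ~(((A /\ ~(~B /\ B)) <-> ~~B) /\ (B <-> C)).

~B = 1 − 0.505 = 0.495
~B /\ B = min(0.495, 0.505) = 0.495
~(~B /\ B) = 1 − 0.495 = 0.505
A /\ ~(~B /\ B) = min(0.472, 0.505) = 0.472
~~B = 1 − 0.495 = 0.505
(A /\ ~(~B /\ B)) <-> ~~B = 1 − |0.472 − 0.505| = 1 − 0.033 = 0.967
B <-> C = 1 − |0.505 − 0.528| = 1 − 0.023 = 0.977
((A /\ ~(~B /\ B)) <-> ~~B) /\ (B <-> C) = min(0.967, 0.977) = 0.967
~(((A /\ ~(~B /\ B)) <-> ~~B) /\ (B <-> C)) = 1 − 0.967 = 0.033

0.033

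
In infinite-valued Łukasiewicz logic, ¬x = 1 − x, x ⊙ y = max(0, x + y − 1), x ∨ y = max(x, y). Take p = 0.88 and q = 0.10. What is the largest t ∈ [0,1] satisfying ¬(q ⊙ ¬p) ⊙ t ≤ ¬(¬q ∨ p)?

¬p = 1 − 0.88 = 0.12
q ⊙ ¬p = max(0, 0.10 + 0.12 − 1) = max(0, -0.78) = 0.00
¬(q ⊙ ¬p) = 1 − 0.00 = 1.00
So the left factor is ¬(q ⊙ ¬p) = 1.00.
¬q = 1 − 0.10 = 0.90
¬q ∨ p = max(0.90, 0.88) = 0.90
¬(¬q ∨ p) = 1 − 0.90 = 0.10
So the right-hand bound is ¬(¬q ∨ p) = 0.10.
The residuum of the Łukasiewicz t-norm gives the supremum: min(1, 1 − 1.00 + 0.10).
1 − 1.00 + 0.10 = 0.10, so t = min(1, 0.10) = 0.10.
Check: 1.00 ⊙ 0.10 = max(0, 0.10) = 0.10 ≤ 0.10.

0.10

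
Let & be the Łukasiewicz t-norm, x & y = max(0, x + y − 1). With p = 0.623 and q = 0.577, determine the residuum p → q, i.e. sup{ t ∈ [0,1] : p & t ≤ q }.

0.954

The residuum of the Łukasiewicz t-norm gives the supremum: min(1, 1 − 0.623 + 0.577).
1 − 0.623 + 0.577 = 0.954, so t = min(1, 0.954) = 0.954.
Check: 0.623 & 0.954 = max(0, 0.577) = 0.577 ≤ 0.577.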